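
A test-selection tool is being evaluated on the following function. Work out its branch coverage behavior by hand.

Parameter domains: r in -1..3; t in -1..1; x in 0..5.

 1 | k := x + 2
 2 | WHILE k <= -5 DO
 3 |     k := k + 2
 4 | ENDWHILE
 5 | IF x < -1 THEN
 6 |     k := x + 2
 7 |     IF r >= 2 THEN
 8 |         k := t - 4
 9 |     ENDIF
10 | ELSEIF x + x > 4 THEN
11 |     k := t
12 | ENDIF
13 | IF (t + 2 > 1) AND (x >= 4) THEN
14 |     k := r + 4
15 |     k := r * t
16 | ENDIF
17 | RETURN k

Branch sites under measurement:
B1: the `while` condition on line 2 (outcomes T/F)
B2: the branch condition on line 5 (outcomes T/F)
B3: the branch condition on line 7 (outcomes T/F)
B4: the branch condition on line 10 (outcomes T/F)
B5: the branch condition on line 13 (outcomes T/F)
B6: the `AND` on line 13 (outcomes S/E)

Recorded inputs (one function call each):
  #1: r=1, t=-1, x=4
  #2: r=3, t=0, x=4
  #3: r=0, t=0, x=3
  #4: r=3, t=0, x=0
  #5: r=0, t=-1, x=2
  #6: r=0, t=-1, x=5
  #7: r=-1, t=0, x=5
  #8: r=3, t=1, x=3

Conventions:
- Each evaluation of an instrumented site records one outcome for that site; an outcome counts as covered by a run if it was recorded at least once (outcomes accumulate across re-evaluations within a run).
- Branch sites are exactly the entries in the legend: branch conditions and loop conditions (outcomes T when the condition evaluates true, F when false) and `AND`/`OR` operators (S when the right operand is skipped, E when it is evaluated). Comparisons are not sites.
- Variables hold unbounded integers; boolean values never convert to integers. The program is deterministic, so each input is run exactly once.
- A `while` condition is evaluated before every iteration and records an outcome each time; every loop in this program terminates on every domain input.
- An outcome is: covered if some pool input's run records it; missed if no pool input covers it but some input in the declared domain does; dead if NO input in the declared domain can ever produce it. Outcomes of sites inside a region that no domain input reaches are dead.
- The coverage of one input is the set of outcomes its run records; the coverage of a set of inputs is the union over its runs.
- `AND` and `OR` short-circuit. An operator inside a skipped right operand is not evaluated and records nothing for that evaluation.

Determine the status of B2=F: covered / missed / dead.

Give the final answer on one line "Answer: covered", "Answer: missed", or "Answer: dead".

B2=F is recorded by pool input(s) 1, 2, 3, 4, 5, 6, 7, 8 -> covered

Answer: covered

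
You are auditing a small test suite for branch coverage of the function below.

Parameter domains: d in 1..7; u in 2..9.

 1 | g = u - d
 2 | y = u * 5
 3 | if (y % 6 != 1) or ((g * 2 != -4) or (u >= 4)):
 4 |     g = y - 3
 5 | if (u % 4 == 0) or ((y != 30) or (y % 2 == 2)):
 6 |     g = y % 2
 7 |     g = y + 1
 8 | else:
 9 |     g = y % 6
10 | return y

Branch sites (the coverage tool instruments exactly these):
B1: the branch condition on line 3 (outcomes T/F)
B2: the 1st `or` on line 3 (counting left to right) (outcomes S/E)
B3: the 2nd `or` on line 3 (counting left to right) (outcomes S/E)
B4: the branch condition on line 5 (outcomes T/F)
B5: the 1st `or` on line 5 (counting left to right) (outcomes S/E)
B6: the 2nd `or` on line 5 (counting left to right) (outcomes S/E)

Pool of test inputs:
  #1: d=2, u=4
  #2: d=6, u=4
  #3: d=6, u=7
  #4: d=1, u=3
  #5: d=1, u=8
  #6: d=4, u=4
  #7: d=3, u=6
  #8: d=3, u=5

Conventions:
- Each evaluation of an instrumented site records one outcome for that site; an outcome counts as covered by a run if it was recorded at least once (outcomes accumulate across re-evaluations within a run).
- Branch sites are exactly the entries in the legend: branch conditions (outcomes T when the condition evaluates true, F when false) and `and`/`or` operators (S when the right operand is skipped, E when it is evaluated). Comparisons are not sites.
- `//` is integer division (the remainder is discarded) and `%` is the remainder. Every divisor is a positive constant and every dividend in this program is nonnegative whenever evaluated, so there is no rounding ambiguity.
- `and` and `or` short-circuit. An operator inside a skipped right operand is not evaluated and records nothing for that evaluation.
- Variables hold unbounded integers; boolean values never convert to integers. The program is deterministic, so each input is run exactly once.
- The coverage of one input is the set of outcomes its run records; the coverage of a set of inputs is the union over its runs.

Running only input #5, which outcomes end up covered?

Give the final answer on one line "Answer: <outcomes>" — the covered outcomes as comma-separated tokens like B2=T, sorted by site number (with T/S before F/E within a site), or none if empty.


Tracing the run of input #5 (d=1, u=8):
  B2->S, B1->T, B5->S, B4->T
as a set, this run covers: B1=T, B2=S, B4=T, B5=S
Answer: B1=T, B2=S, B4=T, B5=S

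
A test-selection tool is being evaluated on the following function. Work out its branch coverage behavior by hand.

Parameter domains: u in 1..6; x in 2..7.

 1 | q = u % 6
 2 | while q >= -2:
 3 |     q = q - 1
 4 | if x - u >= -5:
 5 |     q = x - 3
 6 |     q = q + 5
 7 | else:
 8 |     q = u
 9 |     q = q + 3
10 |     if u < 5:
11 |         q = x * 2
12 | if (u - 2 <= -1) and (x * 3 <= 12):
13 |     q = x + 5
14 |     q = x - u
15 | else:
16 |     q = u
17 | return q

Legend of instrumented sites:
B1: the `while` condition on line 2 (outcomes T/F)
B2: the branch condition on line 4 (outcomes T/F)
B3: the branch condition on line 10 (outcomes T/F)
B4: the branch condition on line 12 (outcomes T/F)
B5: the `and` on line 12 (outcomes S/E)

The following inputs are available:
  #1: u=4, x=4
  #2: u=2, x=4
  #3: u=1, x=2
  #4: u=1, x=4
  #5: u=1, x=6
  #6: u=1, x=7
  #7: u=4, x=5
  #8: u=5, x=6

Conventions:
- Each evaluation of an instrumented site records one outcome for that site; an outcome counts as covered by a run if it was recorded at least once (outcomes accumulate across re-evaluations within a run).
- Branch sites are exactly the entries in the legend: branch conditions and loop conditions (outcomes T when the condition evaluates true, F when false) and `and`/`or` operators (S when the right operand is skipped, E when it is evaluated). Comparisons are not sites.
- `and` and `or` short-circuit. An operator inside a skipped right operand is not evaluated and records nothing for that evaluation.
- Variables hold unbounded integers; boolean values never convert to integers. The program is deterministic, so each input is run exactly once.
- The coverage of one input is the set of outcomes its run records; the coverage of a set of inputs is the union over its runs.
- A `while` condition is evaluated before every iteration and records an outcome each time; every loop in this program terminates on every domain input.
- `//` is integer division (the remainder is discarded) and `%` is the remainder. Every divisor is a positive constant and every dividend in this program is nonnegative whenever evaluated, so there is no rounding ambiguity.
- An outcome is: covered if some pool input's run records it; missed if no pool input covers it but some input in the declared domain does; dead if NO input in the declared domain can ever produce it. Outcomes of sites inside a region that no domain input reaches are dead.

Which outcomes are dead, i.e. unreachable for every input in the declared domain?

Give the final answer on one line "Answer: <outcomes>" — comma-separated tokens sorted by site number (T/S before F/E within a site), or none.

running all 36 domain inputs and tallying outcomes:
  B2=F: unreachable across the whole domain -> dead
  B3=T: unreachable across the whole domain -> dead
  B3=F: unreachable across the whole domain -> dead
  reachable outcomes have witnesses, e.g. B1=T (e.g. u=1, x=2), B1=F (e.g. u=1, x=2), B2=T (e.g. u=1, x=2), B4=T (e.g. u=1, x=2)

Answer: B2=F, B3=T, B3=F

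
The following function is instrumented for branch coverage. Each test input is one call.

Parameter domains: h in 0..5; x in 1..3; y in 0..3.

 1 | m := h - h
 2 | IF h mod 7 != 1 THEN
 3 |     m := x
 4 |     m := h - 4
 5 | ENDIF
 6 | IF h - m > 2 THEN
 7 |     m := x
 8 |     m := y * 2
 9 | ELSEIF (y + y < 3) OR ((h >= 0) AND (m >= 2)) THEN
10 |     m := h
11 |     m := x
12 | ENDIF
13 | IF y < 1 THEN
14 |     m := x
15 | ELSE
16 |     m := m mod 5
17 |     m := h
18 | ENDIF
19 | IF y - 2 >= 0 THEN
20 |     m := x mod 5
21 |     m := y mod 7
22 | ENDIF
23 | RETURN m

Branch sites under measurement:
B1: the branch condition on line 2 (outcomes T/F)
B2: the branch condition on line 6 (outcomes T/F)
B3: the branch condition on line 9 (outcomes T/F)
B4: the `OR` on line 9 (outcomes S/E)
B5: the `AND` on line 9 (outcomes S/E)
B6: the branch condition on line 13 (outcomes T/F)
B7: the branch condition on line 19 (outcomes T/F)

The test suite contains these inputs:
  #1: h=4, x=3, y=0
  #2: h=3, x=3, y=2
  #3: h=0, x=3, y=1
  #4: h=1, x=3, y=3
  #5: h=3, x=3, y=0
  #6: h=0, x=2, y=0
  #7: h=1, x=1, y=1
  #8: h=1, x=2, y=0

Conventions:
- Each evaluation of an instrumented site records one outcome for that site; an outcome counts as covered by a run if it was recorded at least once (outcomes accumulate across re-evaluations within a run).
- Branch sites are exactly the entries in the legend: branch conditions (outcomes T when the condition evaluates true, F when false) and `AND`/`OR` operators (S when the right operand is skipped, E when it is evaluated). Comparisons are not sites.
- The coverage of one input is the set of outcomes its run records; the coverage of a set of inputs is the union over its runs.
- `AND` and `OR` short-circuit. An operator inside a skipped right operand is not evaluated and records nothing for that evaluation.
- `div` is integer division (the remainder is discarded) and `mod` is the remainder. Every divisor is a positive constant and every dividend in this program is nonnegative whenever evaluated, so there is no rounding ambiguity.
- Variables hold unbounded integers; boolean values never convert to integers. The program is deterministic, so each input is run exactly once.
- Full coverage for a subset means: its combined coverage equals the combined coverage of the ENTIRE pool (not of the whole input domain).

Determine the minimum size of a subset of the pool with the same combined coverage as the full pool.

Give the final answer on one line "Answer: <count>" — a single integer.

input #1, h=4, x=3, y=0: outcomes B1=T, B2=T, B6=T, B7=F
input #2, h=3, x=3, y=2: outcomes B1=T, B2=T, B6=F, B7=T
input #3, h=0, x=3, y=1: outcomes B1=T, B2=T, B6=F, B7=F
input #4, h=1, x=3, y=3: outcomes B1=F, B2=F, B3=F, B4=E, B5=E, B6=F, B7=T
input #5, h=3, x=3, y=0: outcomes B1=T, B2=T, B6=T, B7=F
input #6, h=0, x=2, y=0: outcomes B1=T, B2=T, B6=T, B7=F
input #7, h=1, x=1, y=1: outcomes B1=F, B2=F, B3=T, B4=S, B6=F, B7=F
input #8, h=1, x=2, y=0: outcomes B1=F, B2=F, B3=T, B4=S, B6=T, B7=F
union over all inputs: B1=T, B1=F, B2=T, B2=F, B3=T, B3=F, B4=S, B4=E, B5=E, B6=T, B6=F, B7=T, B7=F (13 outcomes)
no size-1 subset reaches all 13 outcomes (best union: 7/13)
no size-2 subset reaches all 13 outcomes (best union: 11/13)
at size 3, {1, 4, 7} reaches all 13 outcomes; every lexicographically earlier size-3 subset fails

Answer: 3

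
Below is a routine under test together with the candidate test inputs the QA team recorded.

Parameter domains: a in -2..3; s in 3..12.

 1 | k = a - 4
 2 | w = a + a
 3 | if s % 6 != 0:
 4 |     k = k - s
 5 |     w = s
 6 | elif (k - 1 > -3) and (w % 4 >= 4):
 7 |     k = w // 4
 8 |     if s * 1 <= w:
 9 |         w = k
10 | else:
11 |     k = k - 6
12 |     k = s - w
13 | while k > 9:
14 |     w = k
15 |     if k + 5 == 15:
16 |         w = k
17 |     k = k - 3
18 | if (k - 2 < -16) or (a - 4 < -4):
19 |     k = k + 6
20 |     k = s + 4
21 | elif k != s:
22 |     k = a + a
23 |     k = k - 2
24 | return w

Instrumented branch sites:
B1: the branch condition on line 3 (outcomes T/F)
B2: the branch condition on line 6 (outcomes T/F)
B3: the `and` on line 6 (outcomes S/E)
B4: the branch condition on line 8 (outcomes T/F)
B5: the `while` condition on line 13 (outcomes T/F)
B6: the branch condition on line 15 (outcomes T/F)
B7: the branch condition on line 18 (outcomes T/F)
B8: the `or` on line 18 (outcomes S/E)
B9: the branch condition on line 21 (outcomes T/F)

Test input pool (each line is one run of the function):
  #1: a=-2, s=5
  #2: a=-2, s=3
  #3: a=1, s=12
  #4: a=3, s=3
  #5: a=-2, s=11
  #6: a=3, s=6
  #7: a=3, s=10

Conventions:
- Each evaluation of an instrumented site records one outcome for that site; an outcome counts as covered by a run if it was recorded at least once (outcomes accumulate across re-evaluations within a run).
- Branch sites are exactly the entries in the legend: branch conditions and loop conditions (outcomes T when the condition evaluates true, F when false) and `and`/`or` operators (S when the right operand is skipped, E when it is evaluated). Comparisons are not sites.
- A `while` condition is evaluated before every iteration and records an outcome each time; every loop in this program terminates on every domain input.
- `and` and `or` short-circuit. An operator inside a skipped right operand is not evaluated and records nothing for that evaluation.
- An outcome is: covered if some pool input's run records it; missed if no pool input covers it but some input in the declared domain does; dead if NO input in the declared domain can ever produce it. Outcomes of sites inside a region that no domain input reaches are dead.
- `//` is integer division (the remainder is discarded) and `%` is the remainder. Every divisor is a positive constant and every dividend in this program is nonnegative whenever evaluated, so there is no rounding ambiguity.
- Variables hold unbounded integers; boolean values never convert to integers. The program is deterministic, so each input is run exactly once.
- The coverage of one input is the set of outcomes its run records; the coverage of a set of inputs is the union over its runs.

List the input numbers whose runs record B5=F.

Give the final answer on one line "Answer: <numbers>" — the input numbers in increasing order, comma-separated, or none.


input #1 (a=-2, s=5): hits B5=F
input #2 (a=-2, s=3): hits B5=F
input #3 (a=1, s=12): hits B5=F
input #4 (a=3, s=3): hits B5=F
input #5 (a=-2, s=11): hits B5=F
input #6 (a=3, s=6): hits B5=F
input #7 (a=3, s=10): hits B5=F
Answer: 1, 2, 3, 4, 5, 6, 7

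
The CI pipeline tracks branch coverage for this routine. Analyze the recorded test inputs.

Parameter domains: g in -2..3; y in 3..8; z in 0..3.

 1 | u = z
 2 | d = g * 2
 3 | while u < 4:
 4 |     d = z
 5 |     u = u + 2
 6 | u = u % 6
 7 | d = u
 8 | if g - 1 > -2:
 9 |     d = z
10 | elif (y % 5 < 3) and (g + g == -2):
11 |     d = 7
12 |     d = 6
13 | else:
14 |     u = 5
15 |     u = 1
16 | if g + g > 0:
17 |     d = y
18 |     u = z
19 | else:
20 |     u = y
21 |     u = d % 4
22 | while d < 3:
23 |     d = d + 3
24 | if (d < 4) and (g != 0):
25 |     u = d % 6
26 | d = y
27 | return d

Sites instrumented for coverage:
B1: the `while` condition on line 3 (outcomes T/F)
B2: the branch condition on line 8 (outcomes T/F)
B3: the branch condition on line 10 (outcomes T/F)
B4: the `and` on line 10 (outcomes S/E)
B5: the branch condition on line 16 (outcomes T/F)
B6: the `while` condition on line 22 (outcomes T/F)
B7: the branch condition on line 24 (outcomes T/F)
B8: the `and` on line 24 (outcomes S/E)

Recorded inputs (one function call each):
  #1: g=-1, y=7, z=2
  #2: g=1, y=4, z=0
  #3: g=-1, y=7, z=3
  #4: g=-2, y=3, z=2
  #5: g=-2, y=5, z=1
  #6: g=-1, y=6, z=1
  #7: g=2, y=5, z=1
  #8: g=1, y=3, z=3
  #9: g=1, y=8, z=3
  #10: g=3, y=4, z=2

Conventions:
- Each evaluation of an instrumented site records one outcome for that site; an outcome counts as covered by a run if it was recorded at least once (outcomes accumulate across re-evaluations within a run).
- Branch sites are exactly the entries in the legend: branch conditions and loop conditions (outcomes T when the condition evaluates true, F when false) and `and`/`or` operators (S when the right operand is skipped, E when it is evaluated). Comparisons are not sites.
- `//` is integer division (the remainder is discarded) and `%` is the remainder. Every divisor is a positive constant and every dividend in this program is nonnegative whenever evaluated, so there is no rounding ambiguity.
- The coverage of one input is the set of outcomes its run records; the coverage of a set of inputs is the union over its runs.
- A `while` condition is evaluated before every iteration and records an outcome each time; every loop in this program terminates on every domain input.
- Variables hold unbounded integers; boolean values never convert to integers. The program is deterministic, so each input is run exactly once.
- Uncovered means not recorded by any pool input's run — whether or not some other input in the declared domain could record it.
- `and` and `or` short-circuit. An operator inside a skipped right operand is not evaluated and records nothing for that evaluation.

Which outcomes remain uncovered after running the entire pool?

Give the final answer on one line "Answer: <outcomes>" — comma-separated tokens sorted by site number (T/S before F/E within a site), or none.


input #1, g=-1, y=7, z=2: outcomes B1=T, B1=F, B2=F, B3=T, B4=E, B5=F, B6=F, B7=F, B8=S
input #2, g=1, y=4, z=0: outcomes B1=T, B1=F, B2=T, B5=T, B6=F, B7=F, B8=S
input #3, g=-1, y=7, z=3: outcomes B1=T, B1=F, B2=F, B3=T, B4=E, B5=F, B6=F, B7=F, B8=S
input #4, g=-2, y=3, z=2: outcomes B1=T, B1=F, B2=F, B3=F, B4=S, B5=F, B6=F, B7=F, B8=S
input #5, g=-2, y=5, z=1: outcomes B1=T, B1=F, B2=F, B3=F, B4=E, B5=F, B6=F, B7=F, B8=S
input #6, g=-1, y=6, z=1: outcomes B1=T, B1=F, B2=F, B3=T, B4=E, B5=F, B6=F, B7=F, B8=S
input #7, g=2, y=5, z=1: outcomes B1=T, B1=F, B2=T, B5=T, B6=F, B7=F, B8=S
input #8, g=1, y=3, z=3: outcomes B1=T, B1=F, B2=T, B5=T, B6=F, B7=T, B8=E
input #9, g=1, y=8, z=3: outcomes B1=T, B1=F, B2=T, B5=T, B6=F, B7=F, B8=S
input #10, g=3, y=4, z=2: outcomes B1=T, B1=F, B2=T, B5=T, B6=F, B7=F, B8=S
union over the pool: B1=T, B1=F, B2=T, B2=F, B3=T, B3=F, B4=S, B4=E, B5=T, B5=F, B6=F, B7=T, B7=F, B8=S, B8=E
uncovered (1 of 16): B6=T
Answer: B6=T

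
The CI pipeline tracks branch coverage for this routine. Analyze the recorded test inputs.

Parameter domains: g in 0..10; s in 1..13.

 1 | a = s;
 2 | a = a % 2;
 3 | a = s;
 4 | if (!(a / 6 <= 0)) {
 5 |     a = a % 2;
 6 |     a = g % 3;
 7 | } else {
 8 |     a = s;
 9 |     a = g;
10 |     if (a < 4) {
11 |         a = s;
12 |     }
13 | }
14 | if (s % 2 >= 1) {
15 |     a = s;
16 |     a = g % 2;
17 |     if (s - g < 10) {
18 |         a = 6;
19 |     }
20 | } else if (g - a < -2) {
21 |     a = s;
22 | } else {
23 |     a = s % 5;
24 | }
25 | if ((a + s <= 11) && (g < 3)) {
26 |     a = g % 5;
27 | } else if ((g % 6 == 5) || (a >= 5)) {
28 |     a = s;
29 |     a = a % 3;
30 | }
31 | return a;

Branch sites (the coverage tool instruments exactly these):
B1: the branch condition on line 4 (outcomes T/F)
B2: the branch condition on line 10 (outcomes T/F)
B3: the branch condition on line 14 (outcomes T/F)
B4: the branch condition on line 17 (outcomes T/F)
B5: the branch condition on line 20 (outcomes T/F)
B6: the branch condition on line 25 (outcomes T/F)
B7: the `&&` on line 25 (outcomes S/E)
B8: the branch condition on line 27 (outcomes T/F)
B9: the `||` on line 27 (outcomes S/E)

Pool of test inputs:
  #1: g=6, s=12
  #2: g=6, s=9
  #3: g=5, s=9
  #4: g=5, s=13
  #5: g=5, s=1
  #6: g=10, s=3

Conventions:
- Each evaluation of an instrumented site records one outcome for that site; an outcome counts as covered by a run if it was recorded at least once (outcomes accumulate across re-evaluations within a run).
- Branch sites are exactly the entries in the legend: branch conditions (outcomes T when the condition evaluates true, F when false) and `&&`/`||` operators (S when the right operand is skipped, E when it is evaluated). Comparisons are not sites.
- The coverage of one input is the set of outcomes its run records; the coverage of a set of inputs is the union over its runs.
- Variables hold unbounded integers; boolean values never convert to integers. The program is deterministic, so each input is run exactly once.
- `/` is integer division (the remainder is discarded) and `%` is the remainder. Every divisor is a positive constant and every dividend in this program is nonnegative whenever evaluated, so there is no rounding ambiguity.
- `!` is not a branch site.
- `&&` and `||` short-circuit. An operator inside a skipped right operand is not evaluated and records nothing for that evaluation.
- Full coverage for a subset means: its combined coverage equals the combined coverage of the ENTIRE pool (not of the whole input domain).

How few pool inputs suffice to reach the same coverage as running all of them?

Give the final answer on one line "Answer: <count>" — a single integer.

input #1 (g=6, s=12): events B1->T, B3->F, B5->F, B7->S, B6->F, B9->E, B8->F; covers B1=T, B3=F, B5=F, B6=F, B7=S, B8=F, B9=E
input #2 (g=6, s=9): events B1->T, B3->T, B4->T, B7->S, B6->F, B9->E, B8->T; covers B1=T, B3=T, B4=T, B6=F, B7=S, B8=T, B9=E
input #3 (g=5, s=9): events B1->T, B3->T, B4->T, B7->S, B6->F, B9->S, B8->T; covers B1=T, B3=T, B4=T, B6=F, B7=S, B8=T, B9=S
input #4 (g=5, s=13): events B1->T, B3->T, B4->T, B7->S, B6->F, B9->S, B8->T; covers B1=T, B3=T, B4=T, B6=F, B7=S, B8=T, B9=S
input #5 (g=5, s=1): events B1->F, B2->F, B3->T, B4->T, B7->E, B6->F, B9->S, B8->T; covers B1=F, B2=F, B3=T, B4=T, B6=F, B7=E, B8=T, B9=S
input #6 (g=10, s=3): events B1->F, B2->F, B3->T, B4->T, B7->E, B6->F, B9->E, B8->T; covers B1=F, B2=F, B3=T, B4=T, B6=F, B7=E, B8=T, B9=E
pool-wide coverage (14 outcomes): B1=T, B1=F, B2=F, B3=T, B3=F, B4=T, B5=F, B6=F, B7=S, B7=E, B8=T, B8=F, B9=S, B9=E
no size-1 subset reaches all 14 outcomes (best union: 8/14)
size 2: inputs {1, 5} cover all 14 outcomes, and no lexicographically smaller subset of this size does

Answer: 2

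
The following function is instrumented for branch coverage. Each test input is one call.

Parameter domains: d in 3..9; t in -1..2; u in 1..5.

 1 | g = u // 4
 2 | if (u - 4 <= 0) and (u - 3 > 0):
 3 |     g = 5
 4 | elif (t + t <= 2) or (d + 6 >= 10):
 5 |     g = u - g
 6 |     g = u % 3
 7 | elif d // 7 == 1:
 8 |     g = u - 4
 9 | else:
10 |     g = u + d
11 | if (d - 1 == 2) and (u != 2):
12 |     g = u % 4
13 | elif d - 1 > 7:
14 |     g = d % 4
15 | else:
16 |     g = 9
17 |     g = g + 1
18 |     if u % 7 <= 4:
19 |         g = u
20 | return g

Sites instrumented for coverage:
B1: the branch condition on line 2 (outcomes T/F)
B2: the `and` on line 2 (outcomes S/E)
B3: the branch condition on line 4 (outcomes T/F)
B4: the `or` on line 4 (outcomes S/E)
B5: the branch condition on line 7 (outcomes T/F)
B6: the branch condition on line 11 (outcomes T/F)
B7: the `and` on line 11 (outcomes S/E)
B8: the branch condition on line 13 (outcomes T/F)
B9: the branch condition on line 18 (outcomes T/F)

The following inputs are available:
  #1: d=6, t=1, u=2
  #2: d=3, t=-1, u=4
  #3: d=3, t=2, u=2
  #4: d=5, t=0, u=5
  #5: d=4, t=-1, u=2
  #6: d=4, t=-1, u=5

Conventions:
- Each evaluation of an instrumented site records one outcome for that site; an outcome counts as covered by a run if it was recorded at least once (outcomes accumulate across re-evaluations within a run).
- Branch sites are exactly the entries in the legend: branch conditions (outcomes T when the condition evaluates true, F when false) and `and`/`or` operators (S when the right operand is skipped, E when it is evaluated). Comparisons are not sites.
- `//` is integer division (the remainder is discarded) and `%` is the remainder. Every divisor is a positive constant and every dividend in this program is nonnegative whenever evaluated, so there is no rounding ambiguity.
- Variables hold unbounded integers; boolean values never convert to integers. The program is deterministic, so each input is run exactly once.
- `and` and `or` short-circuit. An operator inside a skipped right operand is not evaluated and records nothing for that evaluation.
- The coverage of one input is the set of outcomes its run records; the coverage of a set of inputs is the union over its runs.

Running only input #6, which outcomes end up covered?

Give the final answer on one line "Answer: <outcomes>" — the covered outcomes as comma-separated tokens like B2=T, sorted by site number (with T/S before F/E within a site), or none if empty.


Event log for input #6 (d=4, t=-1, u=5):
  B2->S, B1->F, B4->S, B3->T, B7->S, B6->F, B8->F, B9->F
deduplicating events, the covered set is: B1=F, B2=S, B3=T, B4=S, B6=F, B7=S, B8=F, B9=F
Answer: B1=F, B2=S, B3=T, B4=S, B6=F, B7=S, B8=F, B9=F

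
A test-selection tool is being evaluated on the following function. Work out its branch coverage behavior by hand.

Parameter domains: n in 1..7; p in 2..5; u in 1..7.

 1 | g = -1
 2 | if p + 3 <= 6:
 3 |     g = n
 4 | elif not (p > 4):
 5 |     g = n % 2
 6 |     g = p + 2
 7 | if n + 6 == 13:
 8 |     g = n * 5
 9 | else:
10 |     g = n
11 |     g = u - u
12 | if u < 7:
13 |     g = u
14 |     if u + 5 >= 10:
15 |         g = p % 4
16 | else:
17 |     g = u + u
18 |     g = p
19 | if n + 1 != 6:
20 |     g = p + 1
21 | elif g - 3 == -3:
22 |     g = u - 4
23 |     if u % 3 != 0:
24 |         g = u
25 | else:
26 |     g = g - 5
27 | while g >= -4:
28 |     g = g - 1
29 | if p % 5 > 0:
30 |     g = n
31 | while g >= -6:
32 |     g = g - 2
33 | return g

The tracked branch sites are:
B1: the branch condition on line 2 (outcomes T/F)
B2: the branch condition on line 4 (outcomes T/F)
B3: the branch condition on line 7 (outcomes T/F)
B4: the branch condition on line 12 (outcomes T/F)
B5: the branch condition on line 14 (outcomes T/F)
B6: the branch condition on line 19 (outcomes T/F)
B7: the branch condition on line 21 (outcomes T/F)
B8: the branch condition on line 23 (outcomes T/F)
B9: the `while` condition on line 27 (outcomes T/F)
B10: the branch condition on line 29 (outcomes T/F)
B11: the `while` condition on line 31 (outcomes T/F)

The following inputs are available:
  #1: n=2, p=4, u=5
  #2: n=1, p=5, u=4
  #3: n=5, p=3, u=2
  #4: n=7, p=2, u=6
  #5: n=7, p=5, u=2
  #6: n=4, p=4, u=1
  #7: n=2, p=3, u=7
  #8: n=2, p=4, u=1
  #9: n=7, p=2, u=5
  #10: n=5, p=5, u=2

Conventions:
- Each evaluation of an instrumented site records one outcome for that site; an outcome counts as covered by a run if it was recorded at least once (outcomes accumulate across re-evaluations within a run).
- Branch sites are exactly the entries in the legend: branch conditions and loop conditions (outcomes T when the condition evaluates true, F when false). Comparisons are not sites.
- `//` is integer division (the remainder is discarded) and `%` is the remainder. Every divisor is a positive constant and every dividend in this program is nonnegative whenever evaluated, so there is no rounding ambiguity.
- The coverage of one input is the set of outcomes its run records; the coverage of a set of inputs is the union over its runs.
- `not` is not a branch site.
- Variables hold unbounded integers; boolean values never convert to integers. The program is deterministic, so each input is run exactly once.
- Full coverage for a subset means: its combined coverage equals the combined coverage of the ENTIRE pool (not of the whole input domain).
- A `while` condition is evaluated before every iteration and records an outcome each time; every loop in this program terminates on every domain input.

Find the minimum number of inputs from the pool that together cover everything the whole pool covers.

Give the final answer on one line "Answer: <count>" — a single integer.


run #1 (n=2, p=4, u=5) runs B1->F, B2->T, B3->F, B4->T, B5->T, B6->T, B9->T, B9->T, B9->T, B9->T, B9->T, B9->T, B9->T, B9->T, ...; records B1=F, B2=T, B3=F, B4=T, B5=T, B6=T, B9=T, B9=F, B10=T, B11=T, B11=F
run #2 (n=1, p=5, u=4) runs B1->F, B2->F, B3->F, B4->T, B5->F, B6->T, B9->T, B9->T, B9->T, B9->T, B9->T, B9->T, B9->T, B9->T, ...; records B1=F, B2=F, B3=F, B4=T, B5=F, B6=T, B9=T, B9=F, B10=F, B11=T, B11=F
run #3 (n=5, p=3, u=2) runs B1->T, B3->F, B4->T, B5->F, B6->F, B7->F, B9->T, B9->T, B9->F, B10->T, B11->T, B11->T, B11->T, B11->T, ...; records B1=T, B3=F, B4=T, B5=F, B6=F, B7=F, B9=T, B9=F, B10=T, B11=T, B11=F
run #4 (n=7, p=2, u=6) runs B1->T, B3->T, B4->T, B5->T, B6->T, B9->T, B9->T, B9->T, B9->T, B9->T, B9->T, B9->T, B9->T, B9->F, ...; records B1=T, B3=T, B4=T, B5=T, B6=T, B9=T, B9=F, B10=T, B11=T, B11=F
run #5 (n=7, p=5, u=2) runs B1->F, B2->F, B3->T, B4->T, B5->F, B6->T, B9->T, B9->T, B9->T, B9->T, B9->T, B9->T, B9->T, B9->T, ...; records B1=F, B2=F, B3=T, B4=T, B5=F, B6=T, B9=T, B9=F, B10=F, B11=T, B11=F
run #6 (n=4, p=4, u=1) runs B1->F, B2->T, B3->F, B4->T, B5->F, B6->T, B9->T, B9->T, B9->T, B9->T, B9->T, B9->T, B9->T, B9->T, ...; records B1=F, B2=T, B3=F, B4=T, B5=F, B6=T, B9=T, B9=F, B10=T, B11=T, B11=F
run #7 (n=2, p=3, u=7) runs B1->T, B3->F, B4->F, B6->T, B9->T, B9->T, B9->T, B9->T, B9->T, B9->T, B9->T, B9->T, B9->T, B9->F, ...; records B1=T, B3=F, B4=F, B6=T, B9=T, B9=F, B10=T, B11=T, B11=F
run #8 (n=2, p=4, u=1) runs B1->F, B2->T, B3->F, B4->T, B5->F, B6->T, B9->T, B9->T, B9->T, B9->T, B9->T, B9->T, B9->T, B9->T, ...; records B1=F, B2=T, B3=F, B4=T, B5=F, B6=T, B9=T, B9=F, B10=T, B11=T, B11=F
run #9 (n=7, p=2, u=5) runs B1->T, B3->T, B4->T, B5->T, B6->T, B9->T, B9->T, B9->T, B9->T, B9->T, B9->T, B9->T, B9->T, B9->F, ...; records B1=T, B3=T, B4=T, B5=T, B6=T, B9=T, B9=F, B10=T, B11=T, B11=F
run #10 (n=5, p=5, u=2) runs B1->F, B2->F, B3->F, B4->T, B5->F, B6->F, B7->F, B9->T, B9->T, B9->F, B10->F, B11->T, B11->F; records B1=F, B2=F, B3=F, B4=T, B5=F, B6=F, B7=F, B9=T, B9=F, B10=F, B11=T, B11=F
pool-wide coverage (19 outcomes): B1=T, B1=F, B2=T, B2=F, B3=T, B3=F, B4=T, B4=F, B5=T, B5=F, B6=T, B6=F, B7=F, B9=T, B9=F, B10=T, B10=F, B11=T, B11=F
checked all size-1 subsets: none covers 19 outcomes (max 12/19)
checked all size-2 subsets: none covers 19 outcomes (max 17/19)
checked all size-3 subsets: none covers 19 outcomes (max 18/19)
size 4: inputs {1, 3, 5, 7} cover all 19 outcomes, and no lexicographically smaller subset of this size does
Answer: 4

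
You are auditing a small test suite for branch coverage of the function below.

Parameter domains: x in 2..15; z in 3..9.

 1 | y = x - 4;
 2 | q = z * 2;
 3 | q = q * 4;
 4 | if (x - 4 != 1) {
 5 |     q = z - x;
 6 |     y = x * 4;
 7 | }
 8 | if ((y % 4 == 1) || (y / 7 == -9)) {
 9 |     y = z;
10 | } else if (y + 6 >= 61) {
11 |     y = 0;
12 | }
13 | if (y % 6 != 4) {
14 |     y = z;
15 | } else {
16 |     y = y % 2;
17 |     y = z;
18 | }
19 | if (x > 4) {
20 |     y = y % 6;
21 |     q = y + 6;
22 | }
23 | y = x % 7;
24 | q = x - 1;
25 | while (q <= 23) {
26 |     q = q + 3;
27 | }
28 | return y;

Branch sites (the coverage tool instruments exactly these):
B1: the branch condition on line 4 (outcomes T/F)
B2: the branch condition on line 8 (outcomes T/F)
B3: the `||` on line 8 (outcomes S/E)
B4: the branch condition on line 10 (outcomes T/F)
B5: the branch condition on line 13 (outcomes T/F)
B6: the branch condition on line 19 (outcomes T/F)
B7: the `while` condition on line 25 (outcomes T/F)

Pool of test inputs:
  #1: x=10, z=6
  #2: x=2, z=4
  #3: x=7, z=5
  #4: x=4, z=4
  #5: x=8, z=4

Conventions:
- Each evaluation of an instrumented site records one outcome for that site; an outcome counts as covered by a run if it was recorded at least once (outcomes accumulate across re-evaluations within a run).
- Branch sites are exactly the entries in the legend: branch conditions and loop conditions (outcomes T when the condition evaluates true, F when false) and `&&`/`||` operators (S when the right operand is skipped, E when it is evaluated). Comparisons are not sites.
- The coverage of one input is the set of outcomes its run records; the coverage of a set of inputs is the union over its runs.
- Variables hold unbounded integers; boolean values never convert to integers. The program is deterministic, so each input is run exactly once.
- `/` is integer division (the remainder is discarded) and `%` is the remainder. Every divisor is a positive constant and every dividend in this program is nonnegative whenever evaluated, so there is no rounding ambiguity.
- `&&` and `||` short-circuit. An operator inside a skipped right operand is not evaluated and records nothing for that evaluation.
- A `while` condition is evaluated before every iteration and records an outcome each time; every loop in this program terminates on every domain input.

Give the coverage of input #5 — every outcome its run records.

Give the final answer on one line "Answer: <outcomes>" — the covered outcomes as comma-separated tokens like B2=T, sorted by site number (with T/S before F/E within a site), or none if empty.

Event log for input #5 (x=8, z=4):
  B1->T, B3->E, B2->F, B4->F, B5->T, B6->T, B7->T, B7->T, B7->T, B7->T
  B7->T, B7->T, B7->F
as a set, this run covers: B1=T, B2=F, B3=E, B4=F, B5=T, B6=T, B7=T, B7=F

Answer: B1=T, B2=F, B3=E, B4=F, B5=T, B6=T, B7=T, B7=F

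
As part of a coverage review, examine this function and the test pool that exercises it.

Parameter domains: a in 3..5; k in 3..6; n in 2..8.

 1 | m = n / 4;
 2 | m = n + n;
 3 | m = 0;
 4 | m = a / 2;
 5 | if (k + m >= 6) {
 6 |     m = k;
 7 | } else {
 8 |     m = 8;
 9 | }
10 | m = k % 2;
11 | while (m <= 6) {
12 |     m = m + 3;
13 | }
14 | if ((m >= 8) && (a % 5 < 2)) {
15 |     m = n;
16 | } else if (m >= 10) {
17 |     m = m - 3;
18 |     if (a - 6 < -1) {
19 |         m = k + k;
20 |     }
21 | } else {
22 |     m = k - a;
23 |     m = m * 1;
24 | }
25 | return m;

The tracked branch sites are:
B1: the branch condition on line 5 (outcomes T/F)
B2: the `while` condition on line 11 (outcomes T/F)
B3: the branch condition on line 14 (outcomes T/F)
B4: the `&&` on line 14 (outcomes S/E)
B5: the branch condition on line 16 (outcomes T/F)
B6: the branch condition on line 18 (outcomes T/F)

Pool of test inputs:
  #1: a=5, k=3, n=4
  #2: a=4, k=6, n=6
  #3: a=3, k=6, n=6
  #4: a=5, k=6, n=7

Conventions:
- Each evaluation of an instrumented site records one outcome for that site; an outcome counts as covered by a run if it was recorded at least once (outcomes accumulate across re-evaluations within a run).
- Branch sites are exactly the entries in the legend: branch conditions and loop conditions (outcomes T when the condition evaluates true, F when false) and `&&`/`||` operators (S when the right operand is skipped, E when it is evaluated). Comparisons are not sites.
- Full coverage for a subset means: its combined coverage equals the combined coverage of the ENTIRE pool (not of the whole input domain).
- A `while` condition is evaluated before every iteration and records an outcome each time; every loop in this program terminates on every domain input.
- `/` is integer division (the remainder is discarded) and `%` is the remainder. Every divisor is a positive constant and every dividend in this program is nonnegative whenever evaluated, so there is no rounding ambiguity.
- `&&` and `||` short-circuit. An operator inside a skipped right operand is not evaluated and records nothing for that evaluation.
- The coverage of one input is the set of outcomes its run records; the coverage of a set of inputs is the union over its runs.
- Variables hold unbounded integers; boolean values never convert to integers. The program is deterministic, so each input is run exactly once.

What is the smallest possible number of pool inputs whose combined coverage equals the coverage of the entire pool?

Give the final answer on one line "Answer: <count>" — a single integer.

test 1 (a=5, k=3, n=4) fires B1->F, B2->T, B2->T, B2->F, B4->S, B3->F, B5->F; hits B1=F, B2=T, B2=F, B3=F, B4=S, B5=F
test 2 (a=4, k=6, n=6) fires B1->T, B2->T, B2->T, B2->T, B2->F, B4->E, B3->F, B5->F; hits B1=T, B2=T, B2=F, B3=F, B4=E, B5=F
test 3 (a=3, k=6, n=6) fires B1->T, B2->T, B2->T, B2->T, B2->F, B4->E, B3->F, B5->F; hits B1=T, B2=T, B2=F, B3=F, B4=E, B5=F
test 4 (a=5, k=6, n=7) fires B1->T, B2->T, B2->T, B2->T, B2->F, B4->E, B3->T; hits B1=T, B2=T, B2=F, B3=T, B4=E
pool-wide coverage (9 outcomes): B1=T, B1=F, B2=T, B2=F, B3=T, B3=F, B4=S, B4=E, B5=F
every size-1 subset falls short of the 9 outcomes (best: 6/9)
inputs {1, 4} (size 2) cover everything; no size-2 subset with a lexicographically smaller index list covers all 9

Answer: 2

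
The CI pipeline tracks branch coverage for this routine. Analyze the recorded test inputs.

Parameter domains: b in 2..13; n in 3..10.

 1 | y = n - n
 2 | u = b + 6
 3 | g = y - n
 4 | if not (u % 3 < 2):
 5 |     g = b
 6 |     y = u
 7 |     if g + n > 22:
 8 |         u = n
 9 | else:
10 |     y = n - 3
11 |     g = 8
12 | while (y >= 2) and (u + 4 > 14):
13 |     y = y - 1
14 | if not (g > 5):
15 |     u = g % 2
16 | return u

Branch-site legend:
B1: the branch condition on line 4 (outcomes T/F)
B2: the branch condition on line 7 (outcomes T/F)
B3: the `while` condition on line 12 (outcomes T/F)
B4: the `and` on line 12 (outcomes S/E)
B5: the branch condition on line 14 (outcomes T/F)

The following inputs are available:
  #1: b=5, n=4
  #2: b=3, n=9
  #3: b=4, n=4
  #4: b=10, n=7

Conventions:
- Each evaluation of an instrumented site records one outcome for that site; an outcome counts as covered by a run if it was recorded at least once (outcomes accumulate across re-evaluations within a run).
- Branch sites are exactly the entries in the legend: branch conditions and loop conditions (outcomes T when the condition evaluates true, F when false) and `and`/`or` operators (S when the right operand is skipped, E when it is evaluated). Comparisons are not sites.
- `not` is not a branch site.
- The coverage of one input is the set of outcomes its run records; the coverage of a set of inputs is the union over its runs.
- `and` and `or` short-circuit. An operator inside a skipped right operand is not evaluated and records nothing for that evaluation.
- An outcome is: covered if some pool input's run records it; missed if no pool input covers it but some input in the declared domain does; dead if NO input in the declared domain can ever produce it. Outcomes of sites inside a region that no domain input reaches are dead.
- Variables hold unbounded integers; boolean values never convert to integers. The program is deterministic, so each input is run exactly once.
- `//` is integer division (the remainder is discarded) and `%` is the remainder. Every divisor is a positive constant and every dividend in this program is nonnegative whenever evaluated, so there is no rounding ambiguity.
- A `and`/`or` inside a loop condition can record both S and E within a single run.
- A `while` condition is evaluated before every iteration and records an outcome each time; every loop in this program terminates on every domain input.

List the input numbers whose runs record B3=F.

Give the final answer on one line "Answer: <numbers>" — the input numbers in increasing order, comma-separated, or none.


input #1 (b=5, n=4): records B3=F
input #2 (b=3, n=9): records B3=F
input #3 (b=4, n=4): records B3=F
input #4 (b=10, n=7): records B3=F
Answer: 1, 2, 3, 4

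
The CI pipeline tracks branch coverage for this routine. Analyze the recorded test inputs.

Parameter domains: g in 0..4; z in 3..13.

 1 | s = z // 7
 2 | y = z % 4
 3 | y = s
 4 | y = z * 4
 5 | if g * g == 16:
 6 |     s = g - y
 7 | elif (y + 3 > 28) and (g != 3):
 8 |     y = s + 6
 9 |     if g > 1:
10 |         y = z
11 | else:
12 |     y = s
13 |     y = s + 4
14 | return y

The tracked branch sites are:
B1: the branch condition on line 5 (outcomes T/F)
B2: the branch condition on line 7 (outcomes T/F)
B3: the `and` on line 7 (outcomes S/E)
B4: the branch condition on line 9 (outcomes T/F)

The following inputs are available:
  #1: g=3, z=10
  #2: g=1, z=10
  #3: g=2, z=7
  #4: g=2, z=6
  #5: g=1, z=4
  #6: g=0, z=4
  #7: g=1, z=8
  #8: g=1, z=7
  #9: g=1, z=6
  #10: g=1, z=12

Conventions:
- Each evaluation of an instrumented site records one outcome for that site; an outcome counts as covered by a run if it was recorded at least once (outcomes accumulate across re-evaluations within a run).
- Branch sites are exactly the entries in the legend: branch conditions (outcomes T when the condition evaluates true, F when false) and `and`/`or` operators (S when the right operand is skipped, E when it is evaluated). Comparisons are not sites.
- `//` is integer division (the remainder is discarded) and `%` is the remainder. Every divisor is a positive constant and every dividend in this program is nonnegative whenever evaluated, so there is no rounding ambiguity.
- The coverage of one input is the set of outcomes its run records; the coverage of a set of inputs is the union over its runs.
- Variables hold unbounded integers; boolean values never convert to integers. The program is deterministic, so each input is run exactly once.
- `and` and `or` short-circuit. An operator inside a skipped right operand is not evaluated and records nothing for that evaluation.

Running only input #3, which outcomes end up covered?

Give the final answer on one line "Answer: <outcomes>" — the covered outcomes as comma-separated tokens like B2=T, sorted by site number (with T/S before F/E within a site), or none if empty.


Event log for input #3 (g=2, z=7):
  B1->F, B3->E, B2->T, B4->T
collecting distinct outcomes: B1=F, B2=T, B3=E, B4=T
Answer: B1=F, B2=T, B3=E, B4=T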